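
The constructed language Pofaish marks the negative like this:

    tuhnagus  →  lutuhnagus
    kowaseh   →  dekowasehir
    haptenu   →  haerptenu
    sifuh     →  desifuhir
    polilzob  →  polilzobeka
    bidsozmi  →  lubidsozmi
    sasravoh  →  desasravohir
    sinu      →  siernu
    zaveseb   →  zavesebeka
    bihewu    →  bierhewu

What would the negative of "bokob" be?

zaveseb and kowaseh both have last vowel 'e' yet inflect differently (zavesebeka, dekowasehir), so the last vowel is not what conditions the rule; the final letter is.
"bokob" ends in -b. The stems ending in -b (polilzob → polilzobeka, zaveseb → zavesebeka) add -eka.
The other patterns: stems ending in -h add de- … -ir around the stem; stems ending in -u insert -er- after the first vowel; stems ending in -i or -s add the prefix lu-.
So bokob → bokobeka.

bokobeka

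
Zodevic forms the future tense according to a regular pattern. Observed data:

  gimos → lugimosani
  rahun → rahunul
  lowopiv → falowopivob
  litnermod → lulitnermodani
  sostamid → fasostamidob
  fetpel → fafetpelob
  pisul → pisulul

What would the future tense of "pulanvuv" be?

pisul and fetpel both end in -l yet inflect differently (pisulul, fafetpelob), so the final letter is not what conditions the rule; the last vowel is.
"pulanvuv" has last vowel 'u'. The stems whose last vowel is 'u' (pisul → pisulul, rahun → rahunul) add -ul.
The other patterns: stems whose last vowel is 'o' add lu- … -ani around the stem; stems whose last vowel is 'e' or 'i' add fa- … -ob around the stem.
So pulanvuv → pulanvuvul.

pulanvuvul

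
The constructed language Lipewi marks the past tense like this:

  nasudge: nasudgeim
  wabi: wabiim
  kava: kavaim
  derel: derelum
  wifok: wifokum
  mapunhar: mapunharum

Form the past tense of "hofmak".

hofmakum

"hofmak" ends in a consonant. The stems ending in a consonant (derel → derelum, mapunhar → mapunharum, wifok → wifokum) add -um.
So hofmak → hofmakum.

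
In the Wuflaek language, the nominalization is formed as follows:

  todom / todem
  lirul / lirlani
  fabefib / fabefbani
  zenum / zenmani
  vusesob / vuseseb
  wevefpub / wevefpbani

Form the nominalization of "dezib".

"dezib" has last vowel 'i'. The one such stem in the data (fabefib → fabefbani) deletes the last vowel and adds -ani (as do wevefpub, lirul), so the same rule applies.
The other pattern: stems whose last vowel is 'o' change the last vowel to 'e'.
So dezib → dezbani.

dezbani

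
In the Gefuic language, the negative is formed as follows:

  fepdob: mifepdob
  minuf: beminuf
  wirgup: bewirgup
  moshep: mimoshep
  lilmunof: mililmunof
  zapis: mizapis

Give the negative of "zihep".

mizihep

"zihep" has last vowel 'e'. The one such stem in the data (moshep → mimoshep) adds the prefix mi-, so the same rule applies.
So zihep → mizihep.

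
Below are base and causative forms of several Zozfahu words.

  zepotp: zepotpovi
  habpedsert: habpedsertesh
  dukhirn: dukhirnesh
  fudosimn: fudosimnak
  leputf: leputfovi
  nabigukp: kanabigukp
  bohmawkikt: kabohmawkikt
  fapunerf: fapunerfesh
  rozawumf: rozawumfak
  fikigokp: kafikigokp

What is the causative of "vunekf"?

kavunekf

bohmawkikt and habpedsert both end in -t yet inflect differently (kabohmawkikt, habpedsertesh), so the final letter is not what conditions the rule; the second-to-last letter is.
"vunekf" has second-to-last letter 'k'. The stems whose second-to-last letter is 'k' (fikigokp → kafikigokp, nabigukp → kanabigukp, bohmawkikt → kabohmawkikt) add the prefix ka-.
The other patterns: stems whose second-to-last letter is 'r' add -esh; stems whose second-to-last letter is 'm' add -ak; stems whose second-to-last letter is 't' add -ovi.
So vunekf → kavunekf.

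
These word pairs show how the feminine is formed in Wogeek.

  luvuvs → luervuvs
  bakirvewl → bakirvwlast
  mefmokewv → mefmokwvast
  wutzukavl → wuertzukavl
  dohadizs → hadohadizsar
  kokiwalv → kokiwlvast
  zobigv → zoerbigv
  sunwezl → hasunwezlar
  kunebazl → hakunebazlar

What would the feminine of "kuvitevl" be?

kuervitevl

bakirvewl and kunebazl both end in -l yet inflect differently (bakirvwlast, hakunebazlar), so the final letter is not what conditions the rule; the second-to-last letter is.
"kuvitevl" has second-to-last letter 'v'. The stems whose second-to-last letter is 'v' (luvuvs → luervuvs, wutzukavl → wuertzukavl) insert -er- after the first vowel.
So kuvitevl → kuervitevl.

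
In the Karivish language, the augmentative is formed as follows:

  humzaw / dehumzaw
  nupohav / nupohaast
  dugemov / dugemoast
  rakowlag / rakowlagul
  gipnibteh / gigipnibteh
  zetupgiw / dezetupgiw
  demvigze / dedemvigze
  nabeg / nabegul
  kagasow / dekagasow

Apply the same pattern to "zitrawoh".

humzaw and nupohav both have last vowel 'a' yet inflect differently (dehumzaw, nupohaast), so the last vowel is not what conditions the rule; the final letter is.
"zitrawoh" ends in -h. The one such stem in the data (gipnibteh → gigipnibteh) repeats the first consonant+vowel as a prefix (as does demvigze), so the same rule applies.
So zitrawoh → zizitrawoh.

zizitrawoh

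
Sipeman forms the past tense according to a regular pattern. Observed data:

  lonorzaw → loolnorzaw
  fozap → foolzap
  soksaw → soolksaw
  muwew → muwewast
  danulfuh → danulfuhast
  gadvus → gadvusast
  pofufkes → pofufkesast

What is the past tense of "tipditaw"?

lonorzaw and muwew both end in -w yet inflect differently (loolnorzaw, muwewast), so the final letter is not what conditions the rule; the last vowel is.
"tipditaw" has last vowel 'a'. The stems whose last vowel is 'a' (lonorzaw → loolnorzaw, fozap → foolzap, soksaw → soolksaw) insert -ol- after the first vowel.
The other pattern: stems whose last vowel is 'e' or 'u' add -ast.
So tipditaw → tiolpditaw.

tiolpditaw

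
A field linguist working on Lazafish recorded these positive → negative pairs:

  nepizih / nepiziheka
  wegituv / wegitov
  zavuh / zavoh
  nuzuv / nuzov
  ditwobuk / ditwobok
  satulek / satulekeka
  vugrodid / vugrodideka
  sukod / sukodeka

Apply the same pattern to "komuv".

komov

zavuh and nepizih both end in -h yet inflect differently (zavoh, nepiziheka), so the final letter is not what conditions the rule; the last vowel is.
"komuv" has last vowel 'u'. The stems whose last vowel is 'u' (zavuh → zavoh, nuzuv → nuzov, ditwobuk → ditwobok) change the last vowel to 'o'.
The other pattern: stems whose last vowel is 'e', 'i' or 'o' add -eka.
So komuv → komov.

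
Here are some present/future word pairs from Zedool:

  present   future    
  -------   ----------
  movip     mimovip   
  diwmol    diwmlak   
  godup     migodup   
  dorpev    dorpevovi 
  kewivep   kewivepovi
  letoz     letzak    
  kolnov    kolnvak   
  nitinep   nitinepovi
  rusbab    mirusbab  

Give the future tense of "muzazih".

mimuzazih

kolnov and dorpev both end in -v yet inflect differently (kolnvak, dorpevovi), so the final letter is not what conditions the rule; the last vowel is.
"muzazih" has last vowel 'i'. The one such stem in the data (movip → mimovip) adds the prefix mi-, so the same rule applies.
The other patterns: stems whose last vowel is 'o' delete the last vowel and add -ak; stems whose last vowel is 'e' add -ovi.
So muzazih → mimuzazih.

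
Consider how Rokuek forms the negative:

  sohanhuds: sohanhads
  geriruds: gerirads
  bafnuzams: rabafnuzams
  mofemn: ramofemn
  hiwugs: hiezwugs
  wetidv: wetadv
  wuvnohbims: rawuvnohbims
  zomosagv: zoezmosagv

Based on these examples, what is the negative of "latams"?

zomosagv and wetidv both end in -v yet inflect differently (zoezmosagv, wetadv), so the final letter is not what conditions the rule; the second-to-last letter is.
"latams" has second-to-last letter 'm'. The stems whose second-to-last letter is 'm' (wuvnohbims → rawuvnohbims, mofemn → ramofemn, bafnuzams → rabafnuzams) add the prefix ra-.
So latams → ralatams.

ralatams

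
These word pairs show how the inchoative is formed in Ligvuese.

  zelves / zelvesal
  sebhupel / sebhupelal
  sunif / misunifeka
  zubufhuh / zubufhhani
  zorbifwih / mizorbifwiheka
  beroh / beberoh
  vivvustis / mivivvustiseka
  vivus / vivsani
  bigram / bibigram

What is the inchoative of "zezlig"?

"zezlig" has last vowel 'i'. The stems whose last vowel is 'i' (zorbifwih → mizorbifwiheka, vivvustis → mivivvustiseka, sunif → misunifeka) add mi- … -eka around the stem.
The other patterns: stems whose last vowel is 'e' add -al; stems whose last vowel is 'u' delete the last vowel and add -ani; stems whose last vowel is 'a' or 'o' repeat the first consonant+vowel as a prefix.
So zezlig → mizezligeka.

mizezligeka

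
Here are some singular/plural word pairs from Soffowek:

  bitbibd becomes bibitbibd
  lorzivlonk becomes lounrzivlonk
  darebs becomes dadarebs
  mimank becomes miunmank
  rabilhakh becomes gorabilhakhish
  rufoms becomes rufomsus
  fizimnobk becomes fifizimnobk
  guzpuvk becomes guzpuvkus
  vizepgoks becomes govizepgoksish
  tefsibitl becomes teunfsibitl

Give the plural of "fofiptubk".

fizimnobk and guzpuvk both end in -k yet inflect differently (fifizimnobk, guzpuvkus), so the final letter is not what conditions the rule; the second-to-last letter is.
"fofiptubk" has second-to-last letter 'b'. The stems whose second-to-last letter is 'b' (bitbibd → bibitbibd, darebs → dadarebs, fizimnobk → fifizimnobk) repeat the first consonant+vowel as a prefix.
So fofiptubk → fofofiptubk.

fofofiptubk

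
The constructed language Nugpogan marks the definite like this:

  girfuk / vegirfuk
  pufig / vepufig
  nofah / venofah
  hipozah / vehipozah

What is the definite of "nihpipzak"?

venihpipzak

Every pair shown (girfuk → vegirfuk, pufig → vepufig, nofah → venofah, …) follows the same rule: add the prefix ve-.
So nihpipzak → venihpipzak.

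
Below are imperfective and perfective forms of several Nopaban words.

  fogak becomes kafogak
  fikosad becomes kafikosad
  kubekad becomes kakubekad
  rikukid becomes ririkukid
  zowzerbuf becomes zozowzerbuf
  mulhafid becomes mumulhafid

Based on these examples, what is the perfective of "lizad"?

"lizad" has last vowel 'a'. The stems whose last vowel is 'a' (fogak → kafogak, fikosad → kafikosad, kubekad → kakubekad) add the prefix ka-.
The other pattern: stems whose last vowel is 'i' or 'u' repeat the first consonant+vowel as a prefix.
So lizad → kalizad.

kalizad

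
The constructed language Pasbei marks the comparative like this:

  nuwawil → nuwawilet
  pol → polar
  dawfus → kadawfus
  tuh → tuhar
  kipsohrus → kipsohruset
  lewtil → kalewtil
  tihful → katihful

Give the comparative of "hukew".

"hukew" has 2 vowels. The stems with 2 vowels (lewtil → kalewtil, tihful → katihful, dawfus → kadawfus) add the prefix ka-.
So hukew → kahukew.

kahukew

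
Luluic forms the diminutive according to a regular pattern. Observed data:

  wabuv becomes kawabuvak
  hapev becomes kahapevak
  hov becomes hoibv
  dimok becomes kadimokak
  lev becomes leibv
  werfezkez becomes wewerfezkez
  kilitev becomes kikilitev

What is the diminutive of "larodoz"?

lalarodoz

"larodoz" has 3 vowels. The stems with 3 vowels (werfezkez → wewerfezkez, kilitev → kikilitev) repeat the first consonant+vowel as a prefix.
The other patterns: stems with 1 vowel insert -ib- after the first vowel; stems with 2 vowels add ka- … -ak around the stem.
So larodoz → lalarodoz.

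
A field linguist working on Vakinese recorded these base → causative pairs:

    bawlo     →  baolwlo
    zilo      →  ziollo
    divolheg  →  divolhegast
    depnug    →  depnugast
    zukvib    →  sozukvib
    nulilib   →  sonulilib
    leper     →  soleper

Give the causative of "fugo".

fuolgo

divolheg and leper both have last vowel 'e' yet inflect differently (divolhegast, soleper), so the last vowel is not what conditions the rule; the final letter is.
"fugo" ends in -o. The stems ending in -o (bawlo → baolwlo, zilo → ziollo) insert -ol- after the first vowel.
So fugo → fuolgo.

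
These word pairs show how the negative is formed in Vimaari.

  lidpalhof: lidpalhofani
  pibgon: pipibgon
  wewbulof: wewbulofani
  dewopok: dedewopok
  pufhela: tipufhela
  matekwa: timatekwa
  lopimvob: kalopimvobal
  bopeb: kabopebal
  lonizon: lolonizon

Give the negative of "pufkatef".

pufkatefani

"pufkatef" ends in -f. The stems ending in -f (lidpalhof → lidpalhofani, wewbulof → wewbulofani) add -ani.
So pufkatef → pufkatefani.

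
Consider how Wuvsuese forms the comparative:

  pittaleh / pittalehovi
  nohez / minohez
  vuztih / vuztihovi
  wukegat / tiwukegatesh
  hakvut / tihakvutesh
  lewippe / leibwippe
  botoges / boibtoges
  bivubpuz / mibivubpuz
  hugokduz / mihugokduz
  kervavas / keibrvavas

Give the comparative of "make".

maibke

hakvut and bivubpuz both have last vowel 'u' yet inflect differently (tihakvutesh, mibivubpuz), so the last vowel is not what conditions the rule; the final letter is.
"make" ends in -e. The one such stem in the data (lewippe → leibwippe) inserts -ib- after the first vowel (as do kervavas, botoges), so the same rule applies.
The other patterns: stems ending in -t add ti- … -esh around the stem; stems ending in -h add -ovi; stems ending in -z add the prefix mi-.
So make → maibke.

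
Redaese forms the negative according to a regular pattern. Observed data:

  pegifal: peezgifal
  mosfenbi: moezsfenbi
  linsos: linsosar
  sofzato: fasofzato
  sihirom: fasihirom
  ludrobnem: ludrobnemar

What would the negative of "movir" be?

sihirom and ludrobnem both end in -m yet inflect differently (fasihirom, ludrobnemar), so the final letter is not what conditions the rule; the first letter is.
"movir" begins with m-. The one such stem in the data (mosfenbi → moezsfenbi) inserts -ez- after the first vowel (as does pegifal), so the same rule applies.
So movir → moezvir.

moezvir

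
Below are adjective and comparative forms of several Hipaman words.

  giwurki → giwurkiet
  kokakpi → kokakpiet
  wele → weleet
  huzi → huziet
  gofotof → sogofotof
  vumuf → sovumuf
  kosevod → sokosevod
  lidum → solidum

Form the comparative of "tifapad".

sotifapad

giwurki and gofotof both begin with g- yet inflect differently (giwurkiet, sogofotof), so the first letter is not what conditions the rule; whether the stem ends in a vowel or a consonant is.
"tifapad" ends in a consonant. The stems ending in a consonant (gofotof → sogofotof, vumuf → sovumuf, kosevod → sokosevod) add the prefix so-.
So tifapad → sotifapad.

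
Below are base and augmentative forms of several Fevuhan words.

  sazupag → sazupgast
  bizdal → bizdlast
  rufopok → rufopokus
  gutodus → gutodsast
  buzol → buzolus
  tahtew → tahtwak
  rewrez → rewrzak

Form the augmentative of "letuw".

letwast

"letuw" has last vowel 'u'. The one such stem in the data (gutodus → gutodsast) deletes the last vowel and adds -ast (as do bizdal, sazupag), so the same rule applies.
So letuw → letwast.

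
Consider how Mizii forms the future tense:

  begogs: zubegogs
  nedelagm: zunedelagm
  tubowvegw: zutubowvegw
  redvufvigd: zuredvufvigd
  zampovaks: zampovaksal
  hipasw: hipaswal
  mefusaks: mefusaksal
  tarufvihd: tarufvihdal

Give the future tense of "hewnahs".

begogs and zampovaks both end in -s yet inflect differently (zubegogs, zampovaksal), so the final letter is not what conditions the rule; the second-to-last letter is.
"hewnahs" has second-to-last letter 'h'. The one such stem in the data (tarufvihd → tarufvihdal) adds -al, so the same rule applies.
So hewnahs → hewnahsal.

hewnahsal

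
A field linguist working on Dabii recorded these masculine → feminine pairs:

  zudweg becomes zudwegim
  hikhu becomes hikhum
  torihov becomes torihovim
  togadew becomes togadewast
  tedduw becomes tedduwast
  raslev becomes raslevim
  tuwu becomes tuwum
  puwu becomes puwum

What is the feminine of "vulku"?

tedduw and puwu both have last vowel 'u' yet inflect differently (tedduwast, puwum), so the last vowel is not what conditions the rule; the final letter is.
"vulku" ends in -u. The stems ending in -u (puwu → puwum, hikhu → hikhum, tuwu → tuwum) drop the final letter and add -um.
The other patterns: stems ending in -w add -ast; stems ending in -g or -v add -im.
So vulku → vulkum.

vulkum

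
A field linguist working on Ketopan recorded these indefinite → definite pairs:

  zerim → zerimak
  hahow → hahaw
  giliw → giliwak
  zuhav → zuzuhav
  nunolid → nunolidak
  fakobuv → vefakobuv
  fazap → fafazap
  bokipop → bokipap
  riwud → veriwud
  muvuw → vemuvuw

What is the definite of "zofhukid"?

zofhukidak

hahow and giliw both end in -w yet inflect differently (hahaw, giliwak), so the final letter is not what conditions the rule; the last vowel is.
"zofhukid" has last vowel 'i'. The stems whose last vowel is 'i' (zerim → zerimak, giliw → giliwak, nunolid → nunolidak) add -ak.
So zofhukid → zofhukidak.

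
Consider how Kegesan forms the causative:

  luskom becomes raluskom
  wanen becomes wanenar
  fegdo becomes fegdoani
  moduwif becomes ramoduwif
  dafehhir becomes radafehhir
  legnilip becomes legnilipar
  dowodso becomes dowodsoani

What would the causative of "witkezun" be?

witkezunar

legnilip and dafehhir both have last vowel 'i' yet inflect differently (legnilipar, radafehhir), so the last vowel is not what conditions the rule; the final letter is.
"witkezun" ends in -n. The one such stem in the data (wanen → wanenar) adds -ar, so the same rule applies.
The other patterns: stems ending in -o add -ani; stems ending in -f, -m or -r add the prefix ra-.
So witkezun → witkezunar.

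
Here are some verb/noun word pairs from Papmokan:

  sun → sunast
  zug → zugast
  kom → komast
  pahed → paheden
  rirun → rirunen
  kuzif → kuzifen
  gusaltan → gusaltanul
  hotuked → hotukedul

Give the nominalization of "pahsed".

"pahsed" has 2 vowels. The stems with 2 vowels (pahed → paheden, rirun → rirunen, kuzif → kuzifen) add -en.
So pahsed → pahseden.

pahseden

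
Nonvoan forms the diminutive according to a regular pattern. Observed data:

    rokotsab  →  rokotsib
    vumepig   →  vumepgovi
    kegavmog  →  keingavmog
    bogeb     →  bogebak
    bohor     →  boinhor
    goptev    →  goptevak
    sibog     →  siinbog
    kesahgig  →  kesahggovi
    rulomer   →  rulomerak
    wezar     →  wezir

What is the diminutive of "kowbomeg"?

"kowbomeg" has last vowel 'e'. The stems whose last vowel is 'e' (bogeb → bogebak, goptev → goptevak, rulomer → rulomerak) add -ak.
So kowbomeg → kowbomegak.

kowbomegak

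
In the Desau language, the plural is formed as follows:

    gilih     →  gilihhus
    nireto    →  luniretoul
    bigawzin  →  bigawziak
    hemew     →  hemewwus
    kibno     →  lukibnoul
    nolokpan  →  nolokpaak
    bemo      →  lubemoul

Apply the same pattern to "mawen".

bigawzin and gilih both have last vowel 'i' yet inflect differently (bigawziak, gilihhus), so the last vowel is not what conditions the rule; the final letter is.
"mawen" ends in -n. The stems ending in -n (nolokpan → nolokpaak, bigawzin → bigawziak) drop the final letter and add -ak.
So mawen → maweak.

maweak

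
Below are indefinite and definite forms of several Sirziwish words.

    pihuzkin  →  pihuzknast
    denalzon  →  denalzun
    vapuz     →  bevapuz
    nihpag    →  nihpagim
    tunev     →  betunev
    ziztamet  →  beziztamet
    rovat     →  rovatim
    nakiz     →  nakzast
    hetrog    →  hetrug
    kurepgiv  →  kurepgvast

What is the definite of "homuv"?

denalzon and pihuzkin both end in -n yet inflect differently (denalzun, pihuzknast), so the final letter is not what conditions the rule; the last vowel is.
"homuv" has last vowel 'u'. The one such stem in the data (vapuz → bevapuz) adds the prefix be-, so the same rule applies.
So homuv → behomuv.

behomuv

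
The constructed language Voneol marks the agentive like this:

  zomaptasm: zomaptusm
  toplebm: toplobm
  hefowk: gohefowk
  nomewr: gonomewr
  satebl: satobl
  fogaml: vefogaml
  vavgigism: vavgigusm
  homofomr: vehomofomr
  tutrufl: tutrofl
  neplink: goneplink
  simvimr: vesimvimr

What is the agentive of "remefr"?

remofr

zomaptasm and toplebm both end in -m yet inflect differently (zomaptusm, toplobm), so the final letter is not what conditions the rule; the second-to-last letter is.
"remefr" has second-to-last letter 'f'. The one such stem in the data (tutrufl → tutrofl) changes the last vowel to 'o' (as do toplebm, satebl), so the same rule applies.
So remefr → remofr.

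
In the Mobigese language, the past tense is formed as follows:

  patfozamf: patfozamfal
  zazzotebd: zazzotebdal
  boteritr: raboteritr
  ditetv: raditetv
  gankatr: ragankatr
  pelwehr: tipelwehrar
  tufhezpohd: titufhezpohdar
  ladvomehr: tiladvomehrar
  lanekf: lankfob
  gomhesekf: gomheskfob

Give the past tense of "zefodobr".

zefodobral

"zefodobr" has second-to-last letter 'b'. The one such stem in the data (zazzotebd → zazzotebdal) adds -al, so the same rule applies.
So zefodobr → zefodobral.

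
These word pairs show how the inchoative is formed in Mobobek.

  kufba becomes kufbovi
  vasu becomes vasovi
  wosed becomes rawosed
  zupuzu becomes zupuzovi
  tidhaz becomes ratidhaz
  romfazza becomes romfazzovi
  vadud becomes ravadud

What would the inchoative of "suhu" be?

suhovi

zupuzu and vadud both have last vowel 'u' yet inflect differently (zupuzovi, ravadud), so the last vowel is not what conditions the rule; whether the stem ends in a vowel or a consonant is.
"suhu" ends in a vowel. The stems ending in a vowel (zupuzu → zupuzovi, romfazza → romfazzovi, vasu → vasovi) drop the final letter and add -ovi.
The other pattern: stems ending in a consonant add the prefix ra-.
So suhu → suhovi.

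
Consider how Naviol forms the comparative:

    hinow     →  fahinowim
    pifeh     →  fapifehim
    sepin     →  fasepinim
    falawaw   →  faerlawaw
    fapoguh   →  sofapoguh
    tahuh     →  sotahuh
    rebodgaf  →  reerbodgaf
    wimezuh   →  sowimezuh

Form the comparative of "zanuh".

sozanuh

falawaw and hinow both end in -w yet inflect differently (faerlawaw, fahinowim), so the final letter is not what conditions the rule; the last vowel is.
"zanuh" has last vowel 'u'. The stems whose last vowel is 'u' (tahuh → sotahuh, fapoguh → sofapoguh, wimezuh → sowimezuh) add the prefix so-.
The other patterns: stems whose last vowel is 'a' insert -er- after the first vowel; stems whose last vowel is 'e', 'i' or 'o' add fa- … -im around the stem.
So zanuh → sozanuh.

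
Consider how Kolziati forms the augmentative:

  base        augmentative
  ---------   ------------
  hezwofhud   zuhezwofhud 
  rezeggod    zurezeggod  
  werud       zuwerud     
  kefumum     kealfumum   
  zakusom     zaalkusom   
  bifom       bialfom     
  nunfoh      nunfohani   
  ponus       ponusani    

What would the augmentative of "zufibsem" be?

zualfibsem

hezwofhud and kefumum both have last vowel 'u' yet inflect differently (zuhezwofhud, kealfumum), so the last vowel is not what conditions the rule; the final letter is.
"zufibsem" ends in -m. The stems ending in -m (kefumum → kealfumum, zakusom → zaalkusom, bifom → bialfom) insert -al- after the first vowel.
The other patterns: stems ending in -d add the prefix zu-; stems ending in -h or -s add -ani.
So zufibsem → zualfibsem.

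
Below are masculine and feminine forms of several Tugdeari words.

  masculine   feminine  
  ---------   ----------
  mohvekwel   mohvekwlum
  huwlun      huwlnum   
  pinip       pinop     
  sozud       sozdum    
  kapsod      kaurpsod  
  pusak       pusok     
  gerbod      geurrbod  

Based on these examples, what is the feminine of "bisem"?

gerbod and sozud both end in -d yet inflect differently (geurrbod, sozdum), so the final letter is not what conditions the rule; the last vowel is.
"bisem" has last vowel 'e'. The one such stem in the data (mohvekwel → mohvekwlum) deletes the last vowel and adds -um (as do huwlun, sozud), so the same rule applies.
So bisem → bismum.

bismum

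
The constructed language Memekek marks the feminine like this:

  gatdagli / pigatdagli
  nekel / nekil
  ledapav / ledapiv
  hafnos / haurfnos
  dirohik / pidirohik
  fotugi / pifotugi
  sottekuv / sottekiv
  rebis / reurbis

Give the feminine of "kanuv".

kaniv

rebis and dirohik both have last vowel 'i' yet inflect differently (reurbis, pidirohik), so the last vowel is not what conditions the rule; the final letter is.
"kanuv" ends in -v. The stems ending in -v (sottekuv → sottekiv, ledapav → ledapiv) change the last vowel to 'i'.
The other patterns: stems ending in -s insert -ur- after the first vowel; stems ending in -i or -k add the prefix pi-.
So kanuv → kaniv.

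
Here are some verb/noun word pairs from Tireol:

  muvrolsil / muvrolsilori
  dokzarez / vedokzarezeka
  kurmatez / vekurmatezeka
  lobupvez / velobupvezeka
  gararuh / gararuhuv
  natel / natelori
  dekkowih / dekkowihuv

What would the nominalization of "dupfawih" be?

dokzarez and natel both have last vowel 'e' yet inflect differently (vedokzarezeka, natelori), so the last vowel is not what conditions the rule; the final letter is.
"dupfawih" ends in -h. The stems ending in -h (gararuh → gararuhuv, dekkowih → dekkowihuv) add -uv.
The other patterns: stems ending in -z add ve- … -eka around the stem; stems ending in -l add -ori.
So dupfawih → dupfawihuv.

dupfawihuv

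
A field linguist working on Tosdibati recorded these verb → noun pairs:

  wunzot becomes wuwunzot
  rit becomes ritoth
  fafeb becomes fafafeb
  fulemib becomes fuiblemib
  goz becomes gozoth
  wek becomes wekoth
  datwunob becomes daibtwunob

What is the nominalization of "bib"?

biboth

rit and wunzot both end in -t yet inflect differently (ritoth, wuwunzot), so the final letter is not what conditions the rule; the number of vowels is.
"bib" has 1 vowel. The stems with 1 vowel (rit → ritoth, wek → wekoth, goz → gozoth) add -oth.
The other patterns: stems with 2 vowels repeat the first consonant+vowel as a prefix; stems with 3 vowels insert -ib- after the first vowel.
So bib → biboth.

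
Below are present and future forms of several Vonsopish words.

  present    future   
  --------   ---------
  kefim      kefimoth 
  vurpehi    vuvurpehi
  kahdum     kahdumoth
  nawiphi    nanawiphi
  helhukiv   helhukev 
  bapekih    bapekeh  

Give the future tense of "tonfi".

totonfi

nawiphi and kefim both have last vowel 'i' yet inflect differently (nanawiphi, kefimoth), so the last vowel is not what conditions the rule; the final letter is.
"tonfi" ends in -i. The stems ending in -i (nawiphi → nanawiphi, vurpehi → vuvurpehi) repeat the first consonant+vowel as a prefix.
The other patterns: stems ending in -m add -oth; stems ending in -h or -v change the last vowel to 'e'.
So tonfi → totonfi.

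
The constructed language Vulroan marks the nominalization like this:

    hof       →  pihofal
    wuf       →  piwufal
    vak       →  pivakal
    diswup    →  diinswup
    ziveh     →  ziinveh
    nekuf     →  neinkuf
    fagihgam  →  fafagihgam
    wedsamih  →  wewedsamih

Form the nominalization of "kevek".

hof and nekuf both end in -f yet inflect differently (pihofal, neinkuf), so the final letter is not what conditions the rule; the number of vowels is.
"kevek" has 2 vowels. The stems with 2 vowels (diswup → diinswup, ziveh → ziinveh, nekuf → neinkuf) insert -in- after the first vowel.
So kevek → keinvek.

keinvek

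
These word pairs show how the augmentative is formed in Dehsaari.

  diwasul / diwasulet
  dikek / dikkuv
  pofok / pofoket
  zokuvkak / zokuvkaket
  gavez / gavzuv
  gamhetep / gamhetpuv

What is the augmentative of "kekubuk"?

kekubuket

"kekubuk" has last vowel 'u'. The one such stem in the data (diwasul → diwasulet) adds -et, so the same rule applies.
So kekubuk → kekubuket.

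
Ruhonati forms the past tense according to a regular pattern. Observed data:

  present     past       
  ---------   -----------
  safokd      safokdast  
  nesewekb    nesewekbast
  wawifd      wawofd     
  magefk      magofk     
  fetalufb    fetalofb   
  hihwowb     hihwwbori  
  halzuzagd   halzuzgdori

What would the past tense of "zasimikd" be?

"zasimikd" has second-to-last letter 'k'. The stems whose second-to-last letter is 'k' (safokd → safokdast, nesewekb → nesewekbast) add -ast.
So zasimikd → zasimikdast.

zasimikdast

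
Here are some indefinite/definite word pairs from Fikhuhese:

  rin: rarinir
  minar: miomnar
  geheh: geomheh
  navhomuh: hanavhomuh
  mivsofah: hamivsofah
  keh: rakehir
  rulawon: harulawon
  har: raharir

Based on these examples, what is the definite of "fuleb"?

fuomleb

"fuleb" has 2 vowels. The stems with 2 vowels (minar → miomnar, geheh → geomheh) insert -om- after the first vowel.
So fuleb → fuomleb.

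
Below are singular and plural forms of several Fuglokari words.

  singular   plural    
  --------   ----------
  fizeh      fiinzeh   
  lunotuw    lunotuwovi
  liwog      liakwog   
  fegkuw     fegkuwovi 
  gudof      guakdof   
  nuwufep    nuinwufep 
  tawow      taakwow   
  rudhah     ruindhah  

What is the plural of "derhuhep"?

deinrhuhep

"derhuhep" has last vowel 'e'. The stems whose last vowel is 'e' (nuwufep → nuinwufep, fizeh → fiinzeh) insert -in- after the first vowel.
So derhuhep → deinrhuhep.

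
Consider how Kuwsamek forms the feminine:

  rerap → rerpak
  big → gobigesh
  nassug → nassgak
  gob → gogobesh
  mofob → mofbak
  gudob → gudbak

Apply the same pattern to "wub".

gowubesh

nassug and big both end in -g yet inflect differently (nassgak, gobigesh), so the final letter is not what conditions the rule; the number of vowels is.
"wub" has 1 vowel. The stems with 1 vowel (big → gobigesh, gob → gogobesh) add go- … -esh around the stem.
The other pattern: stems with 2 vowels delete the last vowel and add -ak.
So wub → gowubesh.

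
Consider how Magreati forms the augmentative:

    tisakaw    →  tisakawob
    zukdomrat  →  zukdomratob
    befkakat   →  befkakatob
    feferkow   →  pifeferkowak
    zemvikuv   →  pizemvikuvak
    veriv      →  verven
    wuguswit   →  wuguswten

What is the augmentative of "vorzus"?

pivorzusak

tisakaw and feferkow both end in -w yet inflect differently (tisakawob, pifeferkowak), so the final letter is not what conditions the rule; the last vowel is.
"vorzus" has last vowel 'u'. The one such stem in the data (zemvikuv → pizemvikuvak) adds pi- … -ak around the stem, so the same rule applies.
So vorzus → pivorzusak.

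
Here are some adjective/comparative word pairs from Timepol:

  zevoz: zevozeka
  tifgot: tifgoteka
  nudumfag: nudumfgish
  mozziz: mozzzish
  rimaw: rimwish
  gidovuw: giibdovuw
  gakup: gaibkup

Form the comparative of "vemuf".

veibmuf

"vemuf" has last vowel 'u'. The stems whose last vowel is 'u' (gidovuw → giibdovuw, gakup → gaibkup) insert -ib- after the first vowel.
The other patterns: stems whose last vowel is 'o' add -eka; stems whose last vowel is 'a' or 'i' delete the last vowel and add -ish.
So vemuf → veibmuf.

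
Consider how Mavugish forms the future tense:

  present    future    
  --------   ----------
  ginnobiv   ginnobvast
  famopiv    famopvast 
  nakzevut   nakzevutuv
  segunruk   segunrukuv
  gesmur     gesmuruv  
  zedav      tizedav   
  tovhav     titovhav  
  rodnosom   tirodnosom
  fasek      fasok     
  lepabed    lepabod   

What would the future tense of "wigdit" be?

ginnobiv and zedav both end in -v yet inflect differently (ginnobvast, tizedav), so the final letter is not what conditions the rule; the last vowel is.
"wigdit" has last vowel 'i'. The stems whose last vowel is 'i' (ginnobiv → ginnobvast, famopiv → famopvast) delete the last vowel and add -ast.
So wigdit → wigdtast.

wigdtast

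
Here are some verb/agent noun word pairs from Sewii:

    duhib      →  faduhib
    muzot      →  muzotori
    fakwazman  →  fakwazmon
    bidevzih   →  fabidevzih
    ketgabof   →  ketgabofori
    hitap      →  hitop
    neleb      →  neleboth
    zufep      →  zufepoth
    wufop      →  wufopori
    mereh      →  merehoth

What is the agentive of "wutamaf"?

wutamof

"wutamaf" has last vowel 'a'. The stems whose last vowel is 'a' (fakwazman → fakwazmon, hitap → hitop) change the last vowel to 'o'.
The other patterns: stems whose last vowel is 'i' add the prefix fa-; stems whose last vowel is 'o' add -ori; stems whose last vowel is 'e' add -oth.
So wutamaf → wutamof.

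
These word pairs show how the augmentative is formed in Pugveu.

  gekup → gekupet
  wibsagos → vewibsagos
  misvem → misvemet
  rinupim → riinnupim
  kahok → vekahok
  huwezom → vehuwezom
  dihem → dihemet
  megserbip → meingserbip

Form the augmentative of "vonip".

voinnip

rinupim and huwezom both end in -m yet inflect differently (riinnupim, vehuwezom), so the final letter is not what conditions the rule; the last vowel is.
"vonip" has last vowel 'i'. The stems whose last vowel is 'i' (megserbip → meingserbip, rinupim → riinnupim) insert -in- after the first vowel.
So vonip → voinnip.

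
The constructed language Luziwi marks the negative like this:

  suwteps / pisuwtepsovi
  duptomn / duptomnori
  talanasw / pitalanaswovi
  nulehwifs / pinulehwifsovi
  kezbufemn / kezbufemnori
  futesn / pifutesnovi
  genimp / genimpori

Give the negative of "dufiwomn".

duptomn and futesn both end in -n yet inflect differently (duptomnori, pifutesnovi), so the final letter is not what conditions the rule; the second-to-last letter is.
"dufiwomn" has second-to-last letter 'm'. The stems whose second-to-last letter is 'm' (duptomn → duptomnori, kezbufemn → kezbufemnori, genimp → genimpori) add -ori.
The other pattern: stems whose second-to-last letter is 'f', 'p' or 's' add pi- … -ovi around the stem.
So dufiwomn → dufiwomnori.

dufiwomnori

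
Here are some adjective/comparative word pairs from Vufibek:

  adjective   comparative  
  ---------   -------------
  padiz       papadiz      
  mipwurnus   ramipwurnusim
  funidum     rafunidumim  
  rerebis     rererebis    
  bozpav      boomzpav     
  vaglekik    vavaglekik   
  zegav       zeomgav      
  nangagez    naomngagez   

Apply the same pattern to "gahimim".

gagahimim

mipwurnus and rerebis both end in -s yet inflect differently (ramipwurnusim, rererebis), so the final letter is not what conditions the rule; the last vowel is.
"gahimim" has last vowel 'i'. The stems whose last vowel is 'i' (rerebis → rererebis, vaglekik → vavaglekik, padiz → papadiz) repeat the first consonant+vowel as a prefix.
So gahimim → gagahimim.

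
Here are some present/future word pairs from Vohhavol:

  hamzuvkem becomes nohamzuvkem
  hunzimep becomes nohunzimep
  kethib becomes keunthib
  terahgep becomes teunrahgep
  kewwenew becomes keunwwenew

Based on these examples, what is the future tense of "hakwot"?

nohakwot

hunzimep and terahgep both end in -p yet inflect differently (nohunzimep, teunrahgep), so the final letter is not what conditions the rule; the first letter is.
"hakwot" begins with h-. The stems beginning with h- (hamzuvkem → nohamzuvkem, hunzimep → nohunzimep) add the prefix no-.
The other pattern: stems beginning with k- or t- insert -un- after the first vowel.
So hakwot → nohakwot.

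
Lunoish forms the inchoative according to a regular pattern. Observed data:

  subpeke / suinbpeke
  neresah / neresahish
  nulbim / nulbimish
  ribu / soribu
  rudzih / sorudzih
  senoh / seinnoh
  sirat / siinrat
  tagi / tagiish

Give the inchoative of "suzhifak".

rudzih and senoh both end in -h yet inflect differently (sorudzih, seinnoh), so the final letter is not what conditions the rule; the first letter is.
"suzhifak" begins with s-. The stems beginning with s- (sirat → siinrat, senoh → seinnoh, subpeke → suinbpeke) insert -in- after the first vowel.
The other patterns: stems beginning with r- add the prefix so-; stems beginning with n- or t- add -ish.
So suzhifak → suinzhifak.

suinzhifak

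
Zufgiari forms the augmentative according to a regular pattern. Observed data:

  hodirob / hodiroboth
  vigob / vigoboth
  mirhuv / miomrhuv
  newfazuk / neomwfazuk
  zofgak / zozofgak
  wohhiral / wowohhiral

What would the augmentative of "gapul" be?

newfazuk and zofgak both end in -k yet inflect differently (neomwfazuk, zozofgak), so the final letter is not what conditions the rule; the last vowel is.
"gapul" has last vowel 'u'. The stems whose last vowel is 'u' (mirhuv → miomrhuv, newfazuk → neomwfazuk) insert -om- after the first vowel.
The other patterns: stems whose last vowel is 'o' add -oth; stems whose last vowel is 'a' repeat the first consonant+vowel as a prefix.
So gapul → gaompul.

gaompul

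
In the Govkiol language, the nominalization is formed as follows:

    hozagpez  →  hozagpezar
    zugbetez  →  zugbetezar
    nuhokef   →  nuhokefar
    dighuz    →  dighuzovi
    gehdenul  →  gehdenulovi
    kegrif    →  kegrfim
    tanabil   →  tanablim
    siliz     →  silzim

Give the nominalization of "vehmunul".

hozagpez and dighuz both end in -z yet inflect differently (hozagpezar, dighuzovi), so the final letter is not what conditions the rule; the last vowel is.
"vehmunul" has last vowel 'u'. The stems whose last vowel is 'u' (dighuz → dighuzovi, gehdenul → gehdenulovi) add -ovi.
So vehmunul → vehmunulovi.

vehmunulovi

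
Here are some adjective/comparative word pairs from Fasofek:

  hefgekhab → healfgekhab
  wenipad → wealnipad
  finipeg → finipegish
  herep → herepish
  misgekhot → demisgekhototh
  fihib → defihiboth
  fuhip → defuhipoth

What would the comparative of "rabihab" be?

raalbihab

"rabihab" has last vowel 'a'. The stems whose last vowel is 'a' (hefgekhab → healfgekhab, wenipad → wealnipad) insert -al- after the first vowel.
So rabihab → raalbihab.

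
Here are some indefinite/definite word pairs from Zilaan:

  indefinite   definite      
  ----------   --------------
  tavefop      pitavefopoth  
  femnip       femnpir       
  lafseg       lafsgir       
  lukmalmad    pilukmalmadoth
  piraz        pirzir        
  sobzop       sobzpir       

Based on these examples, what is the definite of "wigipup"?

piwigipupoth

tavefop and femnip both end in -p yet inflect differently (pitavefopoth, femnpir), so the final letter is not what conditions the rule; the number of vowels is.
"wigipup" has 3 vowels. The stems with 3 vowels (tavefop → pitavefopoth, lukmalmad → pilukmalmadoth) add pi- … -oth around the stem.
The other pattern: stems with 2 vowels delete the last vowel and add -ir.
So wigipup → piwigipupoth.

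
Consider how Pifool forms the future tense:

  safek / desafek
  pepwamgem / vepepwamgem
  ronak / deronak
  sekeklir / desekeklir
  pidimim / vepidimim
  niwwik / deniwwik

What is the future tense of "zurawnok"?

dezurawnok

niwwik and pidimim both have last vowel 'i' yet inflect differently (deniwwik, vepidimim), so the last vowel is not what conditions the rule; the final letter is.
"zurawnok" ends in -k. The stems ending in -k (niwwik → deniwwik, safek → desafek, ronak → deronak) add the prefix de-.
The other pattern: stems ending in -m add the prefix ve-.
So zurawnok → dezurawnok.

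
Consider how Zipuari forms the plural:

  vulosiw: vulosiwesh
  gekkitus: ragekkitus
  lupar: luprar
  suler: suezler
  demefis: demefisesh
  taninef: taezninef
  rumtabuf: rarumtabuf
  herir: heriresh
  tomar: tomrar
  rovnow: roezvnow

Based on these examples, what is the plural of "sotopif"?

sotopifesh

tomar and herir both end in -r yet inflect differently (tomrar, heriresh), so the final letter is not what conditions the rule; the last vowel is.
"sotopif" has last vowel 'i'. The stems whose last vowel is 'i' (herir → heriresh, vulosiw → vulosiwesh, demefis → demefisesh) add -esh.
The other patterns: stems whose last vowel is 'a' delete the last vowel and add -ar; stems whose last vowel is 'u' add the prefix ra-; stems whose last vowel is 'e' or 'o' insert -ez- after the first vowel.
So sotopif → sotopifesh.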